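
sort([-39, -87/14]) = [-39, -87/14]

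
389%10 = 9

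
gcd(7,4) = 1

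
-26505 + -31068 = -57573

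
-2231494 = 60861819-63093313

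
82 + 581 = 663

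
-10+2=-8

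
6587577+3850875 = 10438452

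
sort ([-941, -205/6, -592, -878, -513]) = [-941, -878, -592, -513, -205/6]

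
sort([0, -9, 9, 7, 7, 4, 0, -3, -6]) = [-9, -6, -3, 0, 0, 4, 7, 7, 9]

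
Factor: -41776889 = -1*7^1*11^1*542557^1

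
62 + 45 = 107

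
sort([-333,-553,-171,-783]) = [-783,-553,-333,-171]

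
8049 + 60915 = 68964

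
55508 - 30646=24862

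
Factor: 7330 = 2^1*5^1*733^1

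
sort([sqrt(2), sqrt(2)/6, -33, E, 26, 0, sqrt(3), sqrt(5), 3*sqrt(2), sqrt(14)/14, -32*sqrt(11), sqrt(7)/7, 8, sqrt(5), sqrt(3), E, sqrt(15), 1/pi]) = [-32*sqrt(11), -33, 0, sqrt(2)/6, sqrt(14)/14, 1/pi, sqrt(7)/7, sqrt(2), sqrt(3), sqrt(3), sqrt(5), sqrt(5), E, E, sqrt(15), 3*sqrt(2), 8, 26]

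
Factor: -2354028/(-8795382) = 2^1*31^(-1)*47287^(-1)*196169^1 = 392338/1465897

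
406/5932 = 203/2966 ≈ 0.0684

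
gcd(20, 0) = 20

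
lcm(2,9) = 18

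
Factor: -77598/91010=-1 * 3^4 * 5^(-1) * 19^(-1)=-81/95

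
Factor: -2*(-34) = 2^2*17^1 = 68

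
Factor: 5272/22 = 2^2*11^(-1)*659^1 = 2636/11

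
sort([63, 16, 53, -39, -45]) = [-45, -39, 16, 53, 63]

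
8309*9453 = 78544977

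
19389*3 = 58167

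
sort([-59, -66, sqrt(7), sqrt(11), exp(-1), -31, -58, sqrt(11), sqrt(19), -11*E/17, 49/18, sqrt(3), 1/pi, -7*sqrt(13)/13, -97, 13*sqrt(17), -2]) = [-97, -66, -59, -58, -31, -2, -7*sqrt(13)/13, -11*E/17, 1/pi, exp(-1), sqrt(3), sqrt(7), 49/18, sqrt(11), sqrt(11), sqrt(19), 13*sqrt(17)]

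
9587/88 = 108 + 83/88≈108.94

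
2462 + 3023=5485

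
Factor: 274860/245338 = 2^1 * 3^3 * 5^1 * 241^(-1) = 270/241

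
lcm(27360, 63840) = 191520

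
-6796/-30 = 226+8/15 ≈ 226.53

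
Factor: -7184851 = -1*7184851^1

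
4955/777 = 6 + 293/777 ≈ 6.38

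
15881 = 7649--8232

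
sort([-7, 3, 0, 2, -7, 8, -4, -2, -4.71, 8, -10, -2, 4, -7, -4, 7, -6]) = [-10, -7, -7, -7, -6, -4.71, -4, -4, -2, -2, 0, 2, 3, 4, 7, 8, 8]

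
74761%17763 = 3709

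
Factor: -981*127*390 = -1*2^1*3^3*5^1*13^1*109^1*127^1 = -48588930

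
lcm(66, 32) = 1056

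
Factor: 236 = 2^2 * 59^1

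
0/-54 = 0 = 0.00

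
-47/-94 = 1/2 = 0.50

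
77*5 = 385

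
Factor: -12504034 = -1*2^1*6252017^1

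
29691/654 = 9897/218 ≈ 45.40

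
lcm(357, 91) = 4641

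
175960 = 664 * 265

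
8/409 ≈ 0.0196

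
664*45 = 29880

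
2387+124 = 2511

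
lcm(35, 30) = 210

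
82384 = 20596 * 4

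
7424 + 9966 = 17390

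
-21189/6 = -3531 - 1/2 = -3531.50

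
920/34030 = 92/3403 ≈ 0.0270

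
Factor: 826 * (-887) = -1 * 2^1 * 7^1 * 59^1 * 887^1 = -732662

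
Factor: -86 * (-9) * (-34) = -1 * 2^2 * 3^2 * 17^1 * 43^1 = -26316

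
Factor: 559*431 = 13^1*43^1*431^1 = 240929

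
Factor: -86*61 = -1*2^1*43^1*61^1 = -5246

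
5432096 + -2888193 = 2543903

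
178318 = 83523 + 94795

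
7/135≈0.0519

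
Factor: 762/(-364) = -1*2^(-1)*3^1*7^(-1)*13^(-1)*127^1 = -381/182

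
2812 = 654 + 2158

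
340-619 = -279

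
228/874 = 6/23 ≈ 0.261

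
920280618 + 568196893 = 1488477511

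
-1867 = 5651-7518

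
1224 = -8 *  (-153)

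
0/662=0=0.00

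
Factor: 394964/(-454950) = -1 * 2^1 * 3^(-3) * 5^(-2) * 293^1 = -586/675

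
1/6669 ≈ 0.000150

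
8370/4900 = 837/490 ≈ 1.71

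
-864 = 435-1299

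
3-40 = -37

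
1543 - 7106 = -5563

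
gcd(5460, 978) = 6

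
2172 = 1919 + 253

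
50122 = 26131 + 23991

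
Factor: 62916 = 2^2 * 3^1 * 7^2 * 107^1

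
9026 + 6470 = 15496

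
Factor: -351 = -1 * 3^3 * 13^1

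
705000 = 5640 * 125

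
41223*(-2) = -82446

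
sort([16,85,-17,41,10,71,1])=[-17,1,10,16,41,71,85]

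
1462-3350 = -1888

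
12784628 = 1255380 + 11529248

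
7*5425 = 37975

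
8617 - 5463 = 3154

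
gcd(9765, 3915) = 45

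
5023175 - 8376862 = -3353687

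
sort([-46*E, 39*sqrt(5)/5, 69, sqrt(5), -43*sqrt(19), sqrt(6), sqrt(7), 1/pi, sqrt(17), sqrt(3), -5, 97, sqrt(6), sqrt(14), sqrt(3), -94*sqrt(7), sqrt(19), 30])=[-94*sqrt(7), -43*sqrt(19), -46*E, -5, 1/pi, sqrt(3), sqrt(3), sqrt(5), sqrt(6), sqrt(6), sqrt(7), sqrt(14), sqrt(17), sqrt(19), 39*sqrt(5)/5, 30, 69, 97]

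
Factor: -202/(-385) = 2^1 * 5^(-1) * 7^(-1) * 11^(-1) * 101^1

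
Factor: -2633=-1 * 2633^1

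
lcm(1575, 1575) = 1575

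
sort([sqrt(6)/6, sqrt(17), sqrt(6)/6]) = [sqrt(6)/6, sqrt(6)/6, sqrt(17)]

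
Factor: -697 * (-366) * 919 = 2^1 * 3^1 * 17^1 * 41^1 * 61^1 * 919^1 = 234438738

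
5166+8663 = 13829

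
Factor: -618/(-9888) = 2^(-4) = 1/16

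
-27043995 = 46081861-73125856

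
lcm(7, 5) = 35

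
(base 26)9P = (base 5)2014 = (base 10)259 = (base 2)100000011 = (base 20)CJ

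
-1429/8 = -178 - 5/8 ≈ -178.63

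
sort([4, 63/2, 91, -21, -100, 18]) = [-100, -21, 4, 18, 63/2, 91]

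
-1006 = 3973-4979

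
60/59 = 1 + 1/59 ≈ 1.02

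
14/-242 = -7/121 ≈ -0.0579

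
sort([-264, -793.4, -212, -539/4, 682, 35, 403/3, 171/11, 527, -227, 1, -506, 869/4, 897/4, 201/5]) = [-793.4, -506, -264, -227, -212, -539/4, 1, 171/11, 35, 201/5, 403/3, 869/4, 897/4, 527, 682]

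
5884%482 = 100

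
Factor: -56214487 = -1 * 7^1 * 313^1 * 25657^1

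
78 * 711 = 55458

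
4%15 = 4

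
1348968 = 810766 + 538202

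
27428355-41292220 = -13863865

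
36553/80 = 456+73/80 ≈ 456.91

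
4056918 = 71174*57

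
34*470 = 15980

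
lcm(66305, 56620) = 5039180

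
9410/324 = 29 + 7/162 ≈ 29.04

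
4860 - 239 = 4621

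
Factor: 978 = 2^1*3^1*163^1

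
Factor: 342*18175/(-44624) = -1*2^(-3)*3^2*5^2*19^1*727^1*2789^(-1) = -3107925/22312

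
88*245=21560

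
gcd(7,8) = 1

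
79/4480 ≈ 0.0176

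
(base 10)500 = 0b111110100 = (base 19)176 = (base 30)gk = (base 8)764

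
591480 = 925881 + -334401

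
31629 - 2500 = 29129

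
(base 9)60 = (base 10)54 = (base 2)110110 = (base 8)66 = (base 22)2a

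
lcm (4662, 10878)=32634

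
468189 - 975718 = -507529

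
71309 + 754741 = 826050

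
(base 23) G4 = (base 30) CC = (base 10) 372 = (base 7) 1041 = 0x174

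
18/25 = 0.72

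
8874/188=47 + 19/94 ≈ 47.20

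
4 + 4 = 8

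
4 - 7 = -3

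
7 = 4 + 3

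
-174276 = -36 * 4841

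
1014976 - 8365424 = -7350448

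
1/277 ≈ 0.00361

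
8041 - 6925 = 1116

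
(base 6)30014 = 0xf3a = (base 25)65n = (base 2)111100111010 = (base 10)3898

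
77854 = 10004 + 67850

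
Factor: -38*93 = -1*2^1*3^1*19^1*31^1 = -3534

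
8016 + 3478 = 11494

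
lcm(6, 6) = 6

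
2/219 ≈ 0.00913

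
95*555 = 52725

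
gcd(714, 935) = 17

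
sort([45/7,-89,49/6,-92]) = [-92,-89,45/7,49/6]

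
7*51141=357987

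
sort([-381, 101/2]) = [-381, 101/2]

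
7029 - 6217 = 812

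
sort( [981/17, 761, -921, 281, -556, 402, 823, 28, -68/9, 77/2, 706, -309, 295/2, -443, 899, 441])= [-921, -556, -443, -309, -68/9, 28, 77/2, 981/17, 295/2, 281, 402, 441, 706, 761, 823, 899]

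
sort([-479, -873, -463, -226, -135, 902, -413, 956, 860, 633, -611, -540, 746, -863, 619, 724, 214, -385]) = [-873, -863, -611, -540, -479, -463, -413, -385, -226, -135, 214, 619, 633, 724, 746, 860, 902, 956]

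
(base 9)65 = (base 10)59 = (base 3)2012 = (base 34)1p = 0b111011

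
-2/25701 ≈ -0.0000778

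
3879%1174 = 357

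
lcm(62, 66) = 2046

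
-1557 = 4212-5769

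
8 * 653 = 5224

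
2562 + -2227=335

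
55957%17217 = 4306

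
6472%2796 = 880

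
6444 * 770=4961880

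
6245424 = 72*86742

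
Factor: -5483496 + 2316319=-1 * 13^1 * 29^1 * 31^1 * 271^1=-3167177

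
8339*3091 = 25775849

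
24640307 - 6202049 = 18438258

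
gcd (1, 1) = 1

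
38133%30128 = 8005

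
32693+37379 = 70072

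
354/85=4 + 14/85 ≈ 4.16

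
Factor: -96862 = -1 * 2^1 * 19^1 * 2549^1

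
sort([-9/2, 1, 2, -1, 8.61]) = [-9/2, -1, 1, 2, 8.61]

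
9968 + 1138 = 11106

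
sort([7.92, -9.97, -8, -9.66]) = [-9.97, -9.66, -8, 7.92]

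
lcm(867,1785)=30345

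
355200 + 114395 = 469595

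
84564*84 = 7103376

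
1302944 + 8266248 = 9569192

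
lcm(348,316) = 27492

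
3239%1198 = 843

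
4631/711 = 6+365/711 ≈ 6.51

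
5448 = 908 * 6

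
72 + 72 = 144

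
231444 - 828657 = -597213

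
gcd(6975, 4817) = 1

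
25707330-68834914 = -43127584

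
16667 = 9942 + 6725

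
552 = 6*92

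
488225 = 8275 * 59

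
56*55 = 3080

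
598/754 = 23/29 ≈ 0.793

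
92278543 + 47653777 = 139932320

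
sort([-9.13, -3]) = [-9.13, -3]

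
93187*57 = 5311659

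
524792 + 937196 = 1461988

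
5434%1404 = 1222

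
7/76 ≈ 0.0921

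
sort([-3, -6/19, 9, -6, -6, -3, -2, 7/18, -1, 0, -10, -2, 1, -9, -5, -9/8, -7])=[-10, -9, -7, -6, -6, -5, -3, -3, -2, -2, -9/8, -1, -6/19, 0, 7/18, 1, 9]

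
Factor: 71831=109^1*659^1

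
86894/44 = 43447/22 ≈ 1974.86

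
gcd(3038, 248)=62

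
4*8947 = 35788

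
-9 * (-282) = 2538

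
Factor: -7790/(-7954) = 5^1 * 19^1 * 97^(-1) = 95/97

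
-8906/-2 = 4453 = 4453.00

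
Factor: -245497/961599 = -1 * 3^(-1) * 7^1 * 17^1 * 2063^1 * 320533^(-1)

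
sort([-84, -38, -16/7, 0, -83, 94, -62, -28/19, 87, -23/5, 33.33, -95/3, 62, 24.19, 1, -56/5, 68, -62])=[-84, -83, -62, -62, -38, -95/3, -56/5, -23/5, -16/7, -28/19, 0, 1, 24.19, 33.33, 62, 68, 87, 94]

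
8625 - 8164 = 461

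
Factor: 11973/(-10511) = -1*3^1*13^1*23^(-1)*307^1*457^(-1)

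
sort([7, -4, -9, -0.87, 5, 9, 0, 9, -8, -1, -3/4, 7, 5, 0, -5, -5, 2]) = [-9, -8, -5, -5, -4, -1, -0.87, -3/4, 0, 0, 2, 5, 5, 7, 7, 9, 9]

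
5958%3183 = 2775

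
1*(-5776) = -5776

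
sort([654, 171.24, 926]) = [171.24, 654, 926]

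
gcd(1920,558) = 6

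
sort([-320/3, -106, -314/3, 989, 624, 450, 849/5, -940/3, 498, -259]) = [-940/3, -259, -320/3, -106, -314/3, 849/5, 450, 498, 624, 989]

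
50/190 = 5/19 ≈ 0.263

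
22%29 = 22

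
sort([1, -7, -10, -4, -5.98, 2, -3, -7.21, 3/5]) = [-10, -7.21, -7, -5.98, -4, -3, 3/5, 1, 2]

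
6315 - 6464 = -149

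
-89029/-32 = 2782 + 5/32 ≈ 2782.16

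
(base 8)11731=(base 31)58s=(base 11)38aa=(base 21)bak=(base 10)5081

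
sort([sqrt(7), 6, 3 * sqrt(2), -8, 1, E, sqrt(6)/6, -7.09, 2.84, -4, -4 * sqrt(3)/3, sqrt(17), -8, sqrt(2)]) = [-8, -8, -7.09, -4, -4 * sqrt(3)/3, sqrt(6)/6, 1, sqrt(2), sqrt(7), E, 2.84, sqrt(17), 3 * sqrt(2), 6]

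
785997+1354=787351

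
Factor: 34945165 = 5^1*23^1*303871^1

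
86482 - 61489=24993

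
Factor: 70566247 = 19^1*3714013^1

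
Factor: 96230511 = 3^4 * 13^1 * 91387^1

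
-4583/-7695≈0.596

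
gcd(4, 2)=2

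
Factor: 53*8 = 2^3*53^1 = 424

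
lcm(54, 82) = 2214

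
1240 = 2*620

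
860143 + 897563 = 1757706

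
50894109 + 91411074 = 142305183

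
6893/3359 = 2 + 175/3359 ≈ 2.05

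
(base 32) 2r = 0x5b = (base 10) 91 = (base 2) 1011011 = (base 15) 61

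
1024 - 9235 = -8211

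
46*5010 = 230460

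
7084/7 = 1012 = 1012.00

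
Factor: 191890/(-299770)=-1*619^1*967^(-1)=-619/967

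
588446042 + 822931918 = 1411377960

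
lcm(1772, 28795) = 115180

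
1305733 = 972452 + 333281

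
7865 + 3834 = 11699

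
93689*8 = 749512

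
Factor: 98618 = 2^1*13^1*3793^1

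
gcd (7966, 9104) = 1138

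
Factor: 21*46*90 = 2^2*3^3*5^1*7^1*23^1 = 86940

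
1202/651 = 1 + 551/651 ≈ 1.85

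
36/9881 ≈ 0.00364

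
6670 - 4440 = 2230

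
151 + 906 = 1057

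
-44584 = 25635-70219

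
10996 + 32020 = 43016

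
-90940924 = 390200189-481141113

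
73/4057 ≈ 0.0180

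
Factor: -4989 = -1 * 3^1 * 1663^1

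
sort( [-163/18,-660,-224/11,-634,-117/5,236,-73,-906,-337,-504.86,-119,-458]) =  [-906,-660,-634,-504.86,-458,-337,-119,-73,-117/5,-224/11,-163/18,236]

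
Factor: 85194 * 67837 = 2^1 * 3^2 * 7^1 * 11^1 * 881^1 * 4733^1 = 5779305378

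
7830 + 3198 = 11028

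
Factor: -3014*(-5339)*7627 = 2^1*11^1*19^1*29^1*137^1*263^1*281^1 = 122731746742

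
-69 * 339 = -23391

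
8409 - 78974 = -70565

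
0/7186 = 0 = 0.00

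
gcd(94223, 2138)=1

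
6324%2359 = 1606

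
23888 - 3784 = 20104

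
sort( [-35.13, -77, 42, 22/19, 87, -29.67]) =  [-77, -35.13, -29.67, 22/19, 42, 87]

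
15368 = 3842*4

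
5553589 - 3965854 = 1587735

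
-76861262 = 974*(-78913)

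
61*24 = 1464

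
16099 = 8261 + 7838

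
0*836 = 0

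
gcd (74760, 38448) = 2136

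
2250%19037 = 2250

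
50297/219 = 229 + 2/3 ≈ 229.67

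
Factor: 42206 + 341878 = 2^2 * 3^2 * 47^1 * 227^1 = 384084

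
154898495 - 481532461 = -326633966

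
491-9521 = -9030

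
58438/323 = 180 + 298/323≈180.92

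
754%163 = 102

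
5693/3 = 1897 + 2/3 ≈ 1897.67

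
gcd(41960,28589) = 1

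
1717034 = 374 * 4591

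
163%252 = 163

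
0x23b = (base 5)4241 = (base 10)571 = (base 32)hr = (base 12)3b7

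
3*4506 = 13518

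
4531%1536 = 1459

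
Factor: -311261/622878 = -1 * 2^(-1) * 3^(-1) * 149^1 * 2089^1 * 103813^(-1)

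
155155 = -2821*(-55) 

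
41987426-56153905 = -14166479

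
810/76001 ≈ 0.0107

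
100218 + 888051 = 988269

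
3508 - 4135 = -627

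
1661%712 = 237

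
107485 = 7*15355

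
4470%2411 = 2059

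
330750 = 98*3375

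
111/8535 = 37/2845 ≈ 0.0130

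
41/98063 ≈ 0.000418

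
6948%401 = 131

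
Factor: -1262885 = -1 * 5^1 * 13^1 * 19429^1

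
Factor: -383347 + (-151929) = -1*2^2*7^2*2731^1 = -535276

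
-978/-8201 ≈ 0.119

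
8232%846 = 618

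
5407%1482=961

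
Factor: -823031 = -1*11^1*74821^1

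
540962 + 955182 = 1496144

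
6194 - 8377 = -2183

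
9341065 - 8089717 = 1251348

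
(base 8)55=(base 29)1g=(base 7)63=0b101101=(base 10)45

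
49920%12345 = 540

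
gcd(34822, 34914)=46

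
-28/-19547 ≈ 0.00143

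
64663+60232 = 124895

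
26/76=13/38 ≈ 0.342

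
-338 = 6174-6512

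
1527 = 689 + 838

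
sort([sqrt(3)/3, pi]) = [sqrt(3)/3, pi]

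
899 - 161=738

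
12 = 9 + 3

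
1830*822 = 1504260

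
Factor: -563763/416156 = -1 * 2^ (-2) * 3^1 * 13^ (-1) * 53^ (-1) * 151^ (-1) * 187921^1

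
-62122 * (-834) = 51809748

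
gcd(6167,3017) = 7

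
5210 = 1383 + 3827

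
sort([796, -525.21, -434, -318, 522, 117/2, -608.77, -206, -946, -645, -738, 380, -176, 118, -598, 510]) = [-946, -738, -645, -608.77, -598, -525.21, -434, -318, -206, -176, 117/2, 118, 380, 510, 522, 796]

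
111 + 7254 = 7365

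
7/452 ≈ 0.0155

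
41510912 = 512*81076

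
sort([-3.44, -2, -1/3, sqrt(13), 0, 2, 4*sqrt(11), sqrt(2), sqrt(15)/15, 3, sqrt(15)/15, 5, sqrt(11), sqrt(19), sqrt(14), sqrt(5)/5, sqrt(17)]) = [-3.44, -2, -1/3, 0, sqrt(15)/15, sqrt(15)/15, sqrt(5)/5, sqrt(2), 2, 3, sqrt(11), sqrt(13), sqrt(14), sqrt(17), sqrt(19), 5, 4*sqrt(11)]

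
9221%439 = 2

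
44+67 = 111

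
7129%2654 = 1821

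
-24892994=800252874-825145868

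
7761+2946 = 10707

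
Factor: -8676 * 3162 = -1 * 2^3 * 3^3 * 17^1 * 31^1 * 241^1 = -27433512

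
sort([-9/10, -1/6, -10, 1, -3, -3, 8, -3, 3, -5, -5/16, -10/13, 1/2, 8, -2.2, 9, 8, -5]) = [-10, -5, -5, -3, -3, -3, -2.2, -9/10, -10/13, -5/16, -1/6, 1/2, 1, 3, 8, 8, 8, 9]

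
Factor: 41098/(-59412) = -1*2^(-1)*3^(-1)*4951^(-1)*20549^1 = -20549/29706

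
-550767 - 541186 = -1091953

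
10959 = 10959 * 1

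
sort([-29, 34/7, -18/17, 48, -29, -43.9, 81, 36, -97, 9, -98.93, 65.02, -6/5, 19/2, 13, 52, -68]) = [-98.93, -97, -68, -43.9, -29, -29, -6/5, -18/17, 34/7, 9, 19/2, 13, 36, 48, 52, 65.02, 81]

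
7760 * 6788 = 52674880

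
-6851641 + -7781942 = -14633583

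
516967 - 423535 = 93432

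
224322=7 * 32046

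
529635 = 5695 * 93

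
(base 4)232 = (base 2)101110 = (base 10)46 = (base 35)1b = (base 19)28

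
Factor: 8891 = 17^1 * 523^1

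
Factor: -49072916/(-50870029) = 2^2*7^(-1)*7267147^(-1)*12268229^1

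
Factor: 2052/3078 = 2^1*3^(-1) = 2/3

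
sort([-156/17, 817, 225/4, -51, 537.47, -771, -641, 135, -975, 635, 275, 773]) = [-975, -771, -641, -51, -156/17, 225/4, 135, 275, 537.47, 635, 773, 817]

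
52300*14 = 732200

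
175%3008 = 175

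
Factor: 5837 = 13^1*449^1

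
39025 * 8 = 312200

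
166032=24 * 6918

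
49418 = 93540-44122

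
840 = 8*105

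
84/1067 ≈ 0.0787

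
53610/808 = 26805/404 ≈ 66.35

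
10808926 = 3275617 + 7533309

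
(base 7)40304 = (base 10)9755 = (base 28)ccb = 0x261b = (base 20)147f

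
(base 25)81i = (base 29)5sq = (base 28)6c3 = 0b1001110110011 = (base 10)5043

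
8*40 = 320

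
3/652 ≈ 0.00460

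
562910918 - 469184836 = 93726082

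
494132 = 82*6026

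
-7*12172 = -85204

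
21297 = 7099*3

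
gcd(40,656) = 8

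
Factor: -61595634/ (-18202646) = 3^1*7^ (-1)*11^ (-1)*19^ (-1)*6221^ (-1)*10265939^1 = 30797817/9101323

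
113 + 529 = 642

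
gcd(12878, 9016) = 2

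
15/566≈0.0265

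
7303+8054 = 15357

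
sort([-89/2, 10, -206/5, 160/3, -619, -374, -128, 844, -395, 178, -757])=[-757, -619, -395, -374, -128, -89/2, -206/5, 10, 160/3, 178, 844]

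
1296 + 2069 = 3365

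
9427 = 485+8942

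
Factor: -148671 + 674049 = 2^1 * 3^1 * 7^2 * 1787^1 = 525378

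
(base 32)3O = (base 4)1320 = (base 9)143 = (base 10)120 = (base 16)78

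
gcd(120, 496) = 8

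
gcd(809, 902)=1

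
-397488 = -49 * 8112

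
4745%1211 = 1112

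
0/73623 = 0 = 0.00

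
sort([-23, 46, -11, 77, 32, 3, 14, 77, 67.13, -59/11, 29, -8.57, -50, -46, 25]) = [-50, -46, -23, -11, -8.57, -59/11, 3, 14, 25, 29, 32, 46, 67.13, 77, 77]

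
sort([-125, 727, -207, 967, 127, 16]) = [-207, -125, 16, 127, 727, 967]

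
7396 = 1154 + 6242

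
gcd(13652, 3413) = 3413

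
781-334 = 447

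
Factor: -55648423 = -1 * 47^1 * 191^1 * 6199^1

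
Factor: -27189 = -1*3^3*19^1*53^1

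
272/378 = 136/189 ≈ 0.720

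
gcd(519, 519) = 519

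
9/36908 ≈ 0.000244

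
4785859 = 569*8411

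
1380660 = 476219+904441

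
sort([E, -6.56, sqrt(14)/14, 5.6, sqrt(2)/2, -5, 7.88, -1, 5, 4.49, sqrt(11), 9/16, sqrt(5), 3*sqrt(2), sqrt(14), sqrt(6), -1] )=[-6.56, -5, -1, -1, sqrt(14)/14, 9/16, sqrt(2)/2, sqrt(5), sqrt(6), E, sqrt(11), sqrt(14), 3*sqrt(2), 4.49, 5, 5.6, 7.88] 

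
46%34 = 12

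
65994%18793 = 9615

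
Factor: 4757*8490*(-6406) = -1*2^2*3^1*5^1*67^1*71^1*283^1*3203^1 = -258718673580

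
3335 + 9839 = 13174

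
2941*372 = 1094052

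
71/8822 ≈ 0.00805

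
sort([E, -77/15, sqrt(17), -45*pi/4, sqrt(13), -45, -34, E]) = [-45, -45*pi/4, -34, -77/15, E, E, sqrt(13), sqrt(17)]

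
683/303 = 2 + 77/303 ≈ 2.25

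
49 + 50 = 99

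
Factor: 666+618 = 2^2*3^1*107^1 = 1284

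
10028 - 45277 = -35249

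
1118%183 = 20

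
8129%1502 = 619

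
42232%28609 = 13623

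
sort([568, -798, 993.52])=[-798, 568, 993.52]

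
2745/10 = 549/2 = 274.50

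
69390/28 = 2478 + 3/14 ≈ 2478.21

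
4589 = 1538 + 3051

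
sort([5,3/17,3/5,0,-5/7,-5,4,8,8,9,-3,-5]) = [-5,-5,-3,-5/7,0,3/17,3/5,4,5,8,8,9]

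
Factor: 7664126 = 2^1 * 631^1 * 6073^1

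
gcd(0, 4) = 4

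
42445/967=43+864/967 ≈ 43.89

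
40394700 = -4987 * (-8100)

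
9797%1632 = 5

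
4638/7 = 662 + 4/7 ≈ 662.57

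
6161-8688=-2527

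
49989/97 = 515 + 34/97 ≈ 515.35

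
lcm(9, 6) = 18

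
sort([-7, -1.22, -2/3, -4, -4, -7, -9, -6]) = [-9, -7, -7, -6, -4, -4, -1.22, -2/3]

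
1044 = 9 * 116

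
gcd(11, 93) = 1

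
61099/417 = 146+217/417 ≈ 146.52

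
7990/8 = 3995/4 = 998.75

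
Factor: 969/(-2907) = -1*3^(-1) = -1/3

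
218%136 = 82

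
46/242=23/121 ≈ 0.190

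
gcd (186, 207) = 3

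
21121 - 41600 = -20479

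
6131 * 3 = 18393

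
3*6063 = 18189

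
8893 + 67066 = 75959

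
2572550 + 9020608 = 11593158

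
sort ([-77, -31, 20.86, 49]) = [-77, -31, 20.86, 49]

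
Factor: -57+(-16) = -1 * 73^1 = -73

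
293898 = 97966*3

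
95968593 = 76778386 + 19190207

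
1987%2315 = 1987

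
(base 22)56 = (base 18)68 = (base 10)116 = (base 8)164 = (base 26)4c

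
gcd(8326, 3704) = 2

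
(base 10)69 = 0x45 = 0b1000101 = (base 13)54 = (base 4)1011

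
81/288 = 9/32 ≈ 0.281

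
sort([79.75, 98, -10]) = [-10, 79.75, 98]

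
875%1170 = 875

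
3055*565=1726075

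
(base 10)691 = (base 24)14j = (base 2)1010110011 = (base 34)kb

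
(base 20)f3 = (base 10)303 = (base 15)153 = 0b100101111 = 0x12f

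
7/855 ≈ 0.00819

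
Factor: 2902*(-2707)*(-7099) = 2^1*31^1*229^1*1451^1*2707^1 = 55767713686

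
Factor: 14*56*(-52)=-1*2^6*7^2*13^1=-40768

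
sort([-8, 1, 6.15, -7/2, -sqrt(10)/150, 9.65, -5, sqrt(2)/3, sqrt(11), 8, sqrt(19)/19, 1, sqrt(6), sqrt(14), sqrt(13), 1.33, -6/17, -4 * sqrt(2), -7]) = [-8, -7, -4 * sqrt(2), -5, -7/2, -6/17, -sqrt(10)/150, sqrt(19)/19, sqrt(2)/3, 1, 1, 1.33, sqrt(6), sqrt(11), sqrt(13), sqrt(14), 6.15, 8, 9.65]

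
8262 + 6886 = 15148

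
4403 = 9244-4841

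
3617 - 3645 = -28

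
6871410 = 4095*1678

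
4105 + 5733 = 9838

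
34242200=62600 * 547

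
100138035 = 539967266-439829231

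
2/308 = 1/154 ≈ 0.00649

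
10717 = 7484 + 3233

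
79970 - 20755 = 59215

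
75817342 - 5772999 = 70044343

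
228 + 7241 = 7469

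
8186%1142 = 192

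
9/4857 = 3/1619 ≈ 0.00185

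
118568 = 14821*8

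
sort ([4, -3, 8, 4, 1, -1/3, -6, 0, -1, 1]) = [-6, -3, -1, -1/3, 0, 1, 1, 4, 4, 8]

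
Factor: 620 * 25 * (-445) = -1 * 2^2 * 5^4 * 31^1 * 89^1 = -6897500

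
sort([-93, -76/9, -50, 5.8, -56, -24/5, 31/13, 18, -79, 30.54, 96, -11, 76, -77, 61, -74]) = [-93, -79, -77, -74, -56, -50, -11, -76/9, -24/5, 31/13, 5.8, 18, 30.54, 61, 76, 96]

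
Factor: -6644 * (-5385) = 2^2 * 3^1 * 5^1 * 11^1 * 151^1 * 359^1 = 35777940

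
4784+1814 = 6598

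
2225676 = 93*23932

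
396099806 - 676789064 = -280689258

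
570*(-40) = -22800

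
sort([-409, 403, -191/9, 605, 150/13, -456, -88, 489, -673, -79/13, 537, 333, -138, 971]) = [-673, -456, -409, -138, -88, -191/9, -79/13, 150/13, 333, 403, 489, 537, 605, 971]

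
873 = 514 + 359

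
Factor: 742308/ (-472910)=-1*2^1*3^1*5^ (-1)*7^1*19^ (-2)*131^ (-1)*8837^1=-371154/236455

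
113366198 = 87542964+25823234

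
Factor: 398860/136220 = 11^1*37^1*139^(-1) = 407/139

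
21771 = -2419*(-9)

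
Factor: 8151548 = 2^2 * 193^1 * 10559^1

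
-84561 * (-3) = 253683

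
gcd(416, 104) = 104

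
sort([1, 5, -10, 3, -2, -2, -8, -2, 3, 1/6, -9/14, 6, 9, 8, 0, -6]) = [-10, -8, -6, -2, -2, -2, -9/14, 0, 1/6, 1, 3, 3, 5, 6, 8, 9]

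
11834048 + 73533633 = 85367681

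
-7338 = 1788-9126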